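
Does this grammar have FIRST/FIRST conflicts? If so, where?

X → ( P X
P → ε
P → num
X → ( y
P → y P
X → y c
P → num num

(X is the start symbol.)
Yes. X → '(' P X / X → '(' y on { '(' }; P → num / P → num num on { 'num' }

A FIRST/FIRST conflict occurs when two productions N → α and N → β for the same non-terminal have FIRST(α) ∩ FIRST(β) ≠ ∅ (with ε ∈ FIRST of a nullable right-hand side, so two nullable alternatives also conflict).

Productions for X:
  X → ( P X: FIRST = { '(' }
  X → ( y: FIRST = { '(' }
  X → y c: FIRST = { 'y' }
Productions for P:
  P → ε: FIRST = { ε }
  P → num: FIRST = { 'num' }
  P → y P: FIRST = { 'y' }
  P → num num: FIRST = { 'num' }

Conflict for X: X → ( P X and X → ( y
  Overlap: { '(' }
Conflict for P: P → num and P → num num
  Overlap: { 'num' }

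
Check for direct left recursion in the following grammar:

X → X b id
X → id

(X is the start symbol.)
Yes, X is left-recursive

Direct left recursion occurs when N → N α for some non-terminal N (the right-hand side begins with the left-hand side itself).

X → X b id: LEFT RECURSIVE (starts with X)
X → id: starts with id

The grammar has direct left recursion on: X.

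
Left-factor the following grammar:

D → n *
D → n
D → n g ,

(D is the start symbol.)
Left-factoring transforms A → αβ₁ | αβ₂ into A → αA' and A' → β₁ | β₂
(α is the longest common prefix among the alternatives). Repeat until
no nonterminal has two alternatives with a common prefix.

Round 1: D has alternatives sharing prefix 'n'. Introduce D': D → n D'
  Add: D' → *
  Add: D' → ε
  Add: D' → g ,

No remaining common prefixes — done.

Resulting grammar:
D → n D'
D' → *
D' → ε
D' → g ,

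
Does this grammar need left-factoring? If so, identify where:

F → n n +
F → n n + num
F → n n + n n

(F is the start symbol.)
Yes, F has productions with common prefix 'n n +'

Left-factoring is needed when two productions for the same non-terminal
share a common prefix on the right-hand side.

Productions for F:
  F → n n +
  F → n n + num
  F → n n + n n

Found common prefix 'n n +' in productions for F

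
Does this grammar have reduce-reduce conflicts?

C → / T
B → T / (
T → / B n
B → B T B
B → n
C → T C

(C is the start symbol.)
A reduce-reduce conflict occurs when an LR(0) state has two complete items [A → α .] and [B → β .] — both call for a reduction, and with no lookahead the parser cannot choose between them.

Augment with C' → C and build the canonical LR(0) collection (I0 = CLOSURE({[C' → . C]}), then GOTO on every symbol after a dot until no new states appear). It has 15 states:
  I0: { [C → . / T], [C → . T C], [C' → . C], [T → . / B n] }  — shift
  I1: { [B → . B T B], [B → . T / (], [B → . n], [C → / . T], [T → . / B n], [T → / . B n] }  — shift
  I2: { [C' → C .] }  — accept
  I3: { [C → . / T], [C → . T C], [C → T . C], [T → . / B n] }  — shift
  I4: { [C → T C .] }  — reduce
  I5: { [B → . B T B], [B → . T / (], [B → . n], [T → . / B n], [T → / . B n] }  — shift
  I6: { [B → B . T B], [T → . / B n], [T → / B . n] }  — shift
  I7: { [B → T . / (], [C → / T .] }  — shift, reduce
  I8: { [B → n .] }  — reduce
  I9: { [B → T / . (] }  — shift
  I10: { [B → T / ( .] }  — reduce
  I11: { [B → . B T B], [B → . T / (], [B → . n], [B → B T . B], [T → . / B n] }  — shift
  I12: { [T → / B n .] }  — reduce
  I13: { [B → B . T B], [B → B T B .], [T → . / B n] }  — shift, reduce
  I14: { [B → T . / (] }  — shift

No state contains more than one complete item.

Answer: No reduce-reduce conflicts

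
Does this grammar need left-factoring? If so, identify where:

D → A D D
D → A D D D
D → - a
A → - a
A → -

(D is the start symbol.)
Left-factoring is needed when two productions for the same non-terminal
share a common prefix on the right-hand side.

Productions for D:
  D → A D D
  D → A D D D
  D → - a
Productions for A:
  A → - a
  A → -

Found common prefix 'A D D' in productions for D
Found common prefix '-' in productions for A

Answer: Yes, D has productions with common prefix 'A D D'; A has productions with common prefix '-'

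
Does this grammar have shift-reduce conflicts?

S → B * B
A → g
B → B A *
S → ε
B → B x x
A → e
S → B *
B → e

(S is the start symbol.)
Yes — I0: [S → .] vs [B → . e]; I4: [S → B * .] vs [B → . e]; I11: [S → B * B .] vs [A → . e]

A shift-reduce conflict occurs when an LR(0) state has both:
  - a complete (reduce) item [A → α .] (dot at the end), and
  - a shift item [B → β . c γ] (dot before a terminal).

Augment with S' → S and build the canonical LR(0) collection (I0 = CLOSURE({[S' → . S]}), then GOTO on every symbol after a dot until no new states appear). It has 12 states:
  I0: { [B → . B A *], [B → . B x x], [B → . e], [S → . B * B], [S → . B *], [S → .], [S' → . S] }  — shift, reduce
  I1: { [A → . e], [A → . g], [B → B . A *], [B → B . x x], [S → B . * B], [S → B . *] }  — shift
  I2: { [S' → S .] }  — accept
  I3: { [B → e .] }  — reduce
  I4: { [B → . B A *], [B → . B x x], [B → . e], [S → B * . B], [S → B * .] }  — shift, reduce
  I5: { [B → B A . *] }  — shift
  I6: { [A → e .] }  — reduce
  I7: { [A → g .] }  — reduce
  I8: { [B → B x . x] }  — shift
  I9: { [B → B x x .] }  — reduce
  I10: { [B → B A * .] }  — reduce
  I11: { [A → . e], [A → . g], [B → B . A *], [B → B . x x], [S → B * B .] }  — shift, reduce

I0 contains reduce item [S → .] and shift item [B → . e] — shift-reduce conflict.
I4 contains reduce item [S → B * .] and shift item [B → . e] — shift-reduce conflict.
I11 contains reduce item [S → B * B .] and shift items [A → . e], [A → . g], [B → B . x x] — shift-reduce conflict.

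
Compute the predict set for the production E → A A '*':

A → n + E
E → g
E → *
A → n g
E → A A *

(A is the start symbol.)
{ 'n' }

PREDICT(E → A A '*') = (FIRST(RHS) \ {ε}) ∪ (FOLLOW(E) if ε ∈ FIRST(RHS), i.e. RHS ⇒* ε)
FIRST(A) = { 'n' }
FIRST(A A '*') = { 'n' }
ε ∉ FIRST(A A '*'), so FOLLOW(E) is not added.
PREDICT(E → A A '*') = { 'n' }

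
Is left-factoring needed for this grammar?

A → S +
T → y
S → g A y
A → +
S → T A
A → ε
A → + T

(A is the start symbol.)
Yes, A has productions with common prefix '+'

Left-factoring is needed when two productions for the same non-terminal
share a common prefix on the right-hand side.

Productions for A:
  A → S +
  A → +
  A → ε
  A → + T
Productions for S:
  S → g A y
  S → T A

Found common prefix '+' in productions for A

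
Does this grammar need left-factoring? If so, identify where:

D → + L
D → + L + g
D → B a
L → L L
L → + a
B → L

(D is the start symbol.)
Left-factoring is needed when two productions for the same non-terminal
share a common prefix on the right-hand side.

Productions for D:
  D → + L
  D → + L + g
  D → B a
Productions for L:
  L → L L
  L → + a

Found common prefix '+ L' in productions for D

Answer: Yes, D has productions with common prefix '+ L'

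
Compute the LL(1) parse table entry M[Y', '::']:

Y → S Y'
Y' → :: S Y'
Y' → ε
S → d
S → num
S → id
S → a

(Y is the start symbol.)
Y' → :: S Y'

To find M[Y', '::'], we find productions for Y' where '::' is in the predict set (PREDICT(N → α) = (FIRST(α) \ {ε}) ∪ (FOLLOW(N) if α ⇒* ε)).

Relevant sets:
  FOLLOW(Y') = { $ }

Y' → :: S Y': PREDICT = { '::' }
  '::' is in predict set, so this production goes in M[Y', '::']
Y' → ε: PREDICT = { $ }

M[Y', '::'] = Y' → :: S Y'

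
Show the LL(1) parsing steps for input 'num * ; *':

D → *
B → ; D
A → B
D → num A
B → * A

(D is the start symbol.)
Stack is shown with the top on the left.

Stack    Input        Action
----------------------------
D $      num * ; * $  output D → num A
num A $  num * ; * $  match 'num'
A $      * ; * $      output A → B
B $      * ; * $      output B → * A
* A $    * ; * $      match '*'
A $      ; * $        output A → B
B $      ; * $        output B → ; D
; D $    ; * $        match ';'
D $      * $          output D → *
* $      * $          match '*'
$        $            accept

The string is accepted.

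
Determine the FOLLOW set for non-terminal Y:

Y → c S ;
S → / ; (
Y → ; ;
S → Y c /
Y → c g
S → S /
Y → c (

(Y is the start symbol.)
{ $, 'c' }

Y is the start symbol, so $ ∈ FOLLOW(Y).
In S → Y c /: Y is followed by c '/', add FIRST(c '/') \ {ε} = { 'c' }

Taking the union: FOLLOW(Y) = { $, 'c' }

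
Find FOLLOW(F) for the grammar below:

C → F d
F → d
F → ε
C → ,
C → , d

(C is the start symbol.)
In C → F d: F is followed by d, add FIRST(d) \ {ε} = { 'd' }

Taking the union: FOLLOW(F) = { 'd' }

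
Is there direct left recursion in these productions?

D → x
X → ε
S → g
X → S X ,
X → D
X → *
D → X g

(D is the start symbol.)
No direct left recursion

Direct left recursion occurs when N → N α for some non-terminal N (the right-hand side begins with the left-hand side itself).

D → x: starts with x
X → ε: starts with ε
S → g: starts with g
X → S X ,: starts with S
X → D: starts with D
X → *: starts with '*'
D → X g: starts with X

No direct left recursion found.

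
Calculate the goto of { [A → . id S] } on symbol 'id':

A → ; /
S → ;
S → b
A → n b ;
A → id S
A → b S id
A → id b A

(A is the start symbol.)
GOTO(I, 'id') = CLOSURE({ [A → αX.β] : [A → α.Xβ] ∈ I, X = 'id' })

Items with dot before 'id', with the dot advanced:
  [A → . id S] → [A → id . S]
Closure of the advanced items:
  [A → id . S] has the dot before S: add [S → . ;], [S → . b]

GOTO = { [A → id . S], [S → . ;], [S → . b] }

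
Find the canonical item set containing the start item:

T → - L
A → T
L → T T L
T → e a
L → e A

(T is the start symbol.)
{ [T → . - L], [T → . e a], [T' → . T] }

First, augment the grammar with T' → T
I₀ = CLOSURE({ [T' → . T] }):
  [T' → . T] has the dot before T: add [T → . - L], [T → . e a]
No further items can be added.

I₀ = { [T → . - L], [T → . e a], [T' → . T] }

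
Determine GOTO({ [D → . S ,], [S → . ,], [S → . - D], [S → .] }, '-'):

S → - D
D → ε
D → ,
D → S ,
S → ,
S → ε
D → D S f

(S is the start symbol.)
{ [D → . ,], [D → . D S f], [D → . S ,], [D → .], [S → - . D], [S → . ,], [S → . - D], [S → .] }

GOTO(I, '-') = CLOSURE({ [A → αX.β] : [A → α.Xβ] ∈ I, X = '-' })

Items with dot before '-', with the dot advanced:
  [S → . - D] → [S → - . D]
Closure of the advanced items:
  [S → - . D] has the dot before D: add [D → .], [D → . ,], [D → . S ,], [D → . D S f]
  [D → . S ,] has the dot before S: add [S → . - D], [S → . ,], [S → .]

GOTO = { [D → . ,], [D → . D S f], [D → . S ,], [D → .], [S → - . D], [S → . ,], [S → . - D], [S → .] }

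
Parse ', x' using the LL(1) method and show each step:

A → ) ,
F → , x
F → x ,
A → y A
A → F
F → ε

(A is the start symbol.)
LL(1) parsing maintains a stack (initially the start symbol over $) and the input. At each step: if the stack top is a terminal, match it against the current input token; if it is a non-terminal N, replace it with the RHS of M[N, lookahead] (the unique production whose predict set contains the lookahead).

Stack is shown with the top on the left.

Stack  Input  Action
--------------------
A $    , x $  output A → F
F $    , x $  output F → , x
, x $  , x $  match ','
x $    x $    match 'x'
$      $      accept

The string is accepted.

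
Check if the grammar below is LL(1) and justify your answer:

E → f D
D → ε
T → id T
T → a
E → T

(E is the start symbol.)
A grammar is LL(1) if for each non-terminal N with multiple productions, the predict sets of those productions are pairwise disjoint, where PREDICT(N → α) = (FIRST(α) \ {ε}) ∪ (FOLLOW(N) if α ⇒* ε).

Relevant sets:
  FIRST(T) = { 'a', 'id' }

For E:
  PREDICT(E → f D) = { 'f' }
  PREDICT(E → T) = { 'a', 'id' }
For T:
  PREDICT(T → id T) = { 'id' }
  PREDICT(T → a) = { 'a' }
D has a single production, so nothing to check there.

All predict sets are disjoint. The grammar IS LL(1).

Answer: Yes, the grammar is LL(1).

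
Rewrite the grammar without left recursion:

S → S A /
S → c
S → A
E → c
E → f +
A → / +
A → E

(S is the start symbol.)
S is directly left-recursive. The standard transformation for
  A → A α₁ | ... | A α_m | β₁ | ... | β_n
is
  A  → β₁ A' | ... | β_n A'
  A' → α₁ A' | ... | α_m A' | ε

S → c becomes S → c S'
S → A becomes S → A S'
S → S A / becomes S' → A / S'
Add S' → ε

Productions for other non-terminals are unchanged:
  E → c
  E → f +
  A → / +
  A → E

Resulting grammar:
S → c S'
S → A S'
S' → A / S'
S' → ε
E → c
E → f +
A → / +
A → E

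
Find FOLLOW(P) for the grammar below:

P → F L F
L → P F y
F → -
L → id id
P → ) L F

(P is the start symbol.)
{ $, '-' }

To compute FOLLOW(P), find every occurrence of P on a right-hand side N → α P β: add FIRST(β) \ {ε}, and if β is empty or nullable also add FOLLOW(N). Iterate to a fixed point.

P is the start symbol, so $ ∈ FOLLOW(P).
In L → P F y: P is followed by F y, add FIRST(F y) \ {ε} = { '-' }

Taking the union: FOLLOW(P) = { $, '-' }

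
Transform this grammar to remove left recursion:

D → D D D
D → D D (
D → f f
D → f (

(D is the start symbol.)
D is directly left-recursive. The standard transformation for
  A → A α₁ | ... | A α_m | β₁ | ... | β_n
is
  A  → β₁ A' | ... | β_n A'
  A' → α₁ A' | ... | α_m A' | ε

D → f f becomes D → f f D'
D → f ( becomes D → f ( D'
D → D D D becomes D' → D D D'
D → D D ( becomes D' → D ( D'
Add D' → ε

Resulting grammar:
D → f f D'
D → f ( D'
D' → D D D'
D' → D ( D'
D' → ε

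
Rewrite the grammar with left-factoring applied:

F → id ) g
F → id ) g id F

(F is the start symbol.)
F → id ) g F'
F' → ε
F' → id F

Left-factoring transforms A → αβ₁ | αβ₂ into A → αA' and A' → β₁ | β₂
(α is the longest common prefix among the alternatives). Repeat until
no nonterminal has two alternatives with a common prefix.

Round 1: F has alternatives sharing prefix 'id ) g'. Introduce F': F → id ) g F'
  Add: F' → ε
  Add: F' → id F

No remaining common prefixes — done.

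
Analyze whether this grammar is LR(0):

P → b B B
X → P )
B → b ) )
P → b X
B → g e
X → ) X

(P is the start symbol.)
No. Shift-reduce conflict between [B → b ) ) .] and [P → . b B B]

A grammar is LR(0) if no state in the canonical LR(0) collection has:
  - both a shift item (dot before a terminal) and a complete item (shift-reduce conflict), or
  - two or more complete items (reduce-reduce conflict; the accept item [P' → P .] counts as a complete item here).

Augment with P' → P and build the canonical LR(0) collection (I0 = CLOSURE({[P' → . P]}), then GOTO on every symbol after a dot until no new states appear). It has 18 states:
  I0: { [P → . b B B], [P → . b X], [P' → . P] }  — shift
  I1: { [P' → P .] }  — accept
  I2: { [B → . b ) )], [B → . g e], [P → . b B B], [P → . b X], [P → b . B B], [P → b . X], [X → . ) X], [X → . P )] }  — shift
  I3: { [P → . b B B], [P → . b X], [X → ) . X], [X → . ) X], [X → . P )] }  — shift
  I4: { [B → . b ) )], [B → . g e], [P → b B . B] }  — shift
  I5: { [X → P . )] }  — shift
  I6: { [P → b X .] }  — reduce
  I7: { [B → . b ) )], [B → . g e], [B → b . ) )], [P → . b B B], [P → . b X], [P → b . B B], [P → b . X], [X → . ) X], [X → . P )] }  — shift
  I8: { [B → g . e] }  — shift
  I9: { [B → g e .] }  — reduce
  I10: { [B → b ) . )], [P → . b B B], [P → . b X], [X → ) . X], [X → . ) X], [X → . P )] }  — shift
  I11: { [B → b ) ) .], [P → . b B B], [P → . b X], [X → ) . X], [X → . ) X], [X → . P )] }  — shift, reduce
  I12: { [X → ) X .] }  — reduce
  I13: { [X → P ) .] }  — reduce
  I14: { [P → b B B .] }  — reduce
  I15: { [B → b . ) )] }  — shift
  I16: { [B → b ) . )] }  — shift
  I17: { [B → b ) ) .] }  — reduce

Conflict in state I11:
  Shift-reduce conflict between [B → b ) ) .] and [P → . b B B]
So the grammar is NOT LR(0).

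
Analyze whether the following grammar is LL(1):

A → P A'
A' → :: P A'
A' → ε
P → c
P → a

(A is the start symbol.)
Yes, the grammar is LL(1).

Relevant sets:
  FOLLOW(A') = { $ }

For A':
  PREDICT(A' → :: P A') = { '::' }
  PREDICT(A' → ε) = { $ }
For P:
  PREDICT(P → c) = { 'c' }
  PREDICT(P → a) = { 'a' }
A has a single production, so nothing to check there.

All predict sets are disjoint. The grammar IS LL(1).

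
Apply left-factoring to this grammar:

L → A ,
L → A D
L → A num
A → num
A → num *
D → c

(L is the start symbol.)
Left-factoring transforms A → αβ₁ | αβ₂ into A → αA' and A' → β₁ | β₂
(α is the longest common prefix among the alternatives). Repeat until
no nonterminal has two alternatives with a common prefix.

Round 1: L has alternatives sharing prefix 'A'. Introduce L': L → A L'
  Add: L' → ,
  Add: L' → D
  Add: L' → num

Round 2: A has alternatives sharing prefix 'num'. Introduce A': A → num A'
  Add: A' → ε
  Add: A' → *

No remaining common prefixes — done.

Resulting grammar:
L → A L'
L' → ,
L' → D
L' → num
A → num A'
A' → ε
A' → *
D → c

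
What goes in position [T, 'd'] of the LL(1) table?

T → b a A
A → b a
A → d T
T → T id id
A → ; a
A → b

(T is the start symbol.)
Empty (error entry)

To find M[T, 'd'], we find productions for T where 'd' is in the predict set (PREDICT(N → α) = (FIRST(α) \ {ε}) ∪ (FOLLOW(N) if α ⇒* ε)).

Relevant sets:
  FIRST(T) = { 'b' }

T → b a A: PREDICT = { 'b' }
T → T id id: PREDICT = { 'b' }

M[T, 'd'] is empty (no production applies)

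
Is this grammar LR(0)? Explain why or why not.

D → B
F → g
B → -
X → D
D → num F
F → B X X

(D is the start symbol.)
A grammar is LR(0) if no state in the canonical LR(0) collection has:
  - both a shift item (dot before a terminal) and a complete item (shift-reduce conflict), or
  - two or more complete items (reduce-reduce conflict; the accept item [D' → D .] counts as a complete item here).

Augment with D' → D and build the canonical LR(0) collection (I0 = CLOSURE({[D' → . D]}), then GOTO on every symbol after a dot until no new states appear). It has 11 states:
  I0: { [B → . -], [D → . B], [D → . num F], [D' → . D] }  — shift
  I1: { [B → - .] }  — reduce
  I2: { [D → B .] }  — reduce
  I3: { [D' → D .] }  — accept
  I4: { [B → . -], [D → num . F], [F → . B X X], [F → . g] }  — shift
  I5: { [B → . -], [D → . B], [D → . num F], [F → B . X X], [X → . D] }  — shift
  I6: { [D → num F .] }  — reduce
  I7: { [F → g .] }  — reduce
  I8: { [X → D .] }  — reduce
  I9: { [B → . -], [D → . B], [D → . num F], [F → B X . X], [X → . D] }  — shift
  I10: { [F → B X X .] }  — reduce

Every state is either a pure shift/goto state or contains exactly one complete item and nothing to shift — no conflicts. The grammar is LR(0).

Answer: Yes, the grammar is LR(0)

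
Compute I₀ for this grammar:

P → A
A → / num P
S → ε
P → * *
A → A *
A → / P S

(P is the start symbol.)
First, augment the grammar with P' → P
I₀ = CLOSURE({ [P' → . P] }):
  [P' → . P] has the dot before P: add [P → . A], [P → . * *]
  [P → . A] has the dot before A: add [A → . / num P], [A → . A *], [A → . / P S]
No further items can be added.

I₀ = { [A → . / P S], [A → . / num P], [A → . A *], [P → . * *], [P → . A], [P' → . P] }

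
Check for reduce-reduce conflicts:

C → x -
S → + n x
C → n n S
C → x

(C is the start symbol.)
Augment with C' → C and build the canonical LR(0) collection (I0 = CLOSURE({[C' → . C]}), then GOTO on every symbol after a dot until no new states appear). It has 10 states:
  I0: { [C → . n n S], [C → . x -], [C → . x], [C' → . C] }  — shift
  I1: { [C' → C .] }  — accept
  I2: { [C → n . n S] }  — shift
  I3: { [C → x . -], [C → x .] }  — shift, reduce
  I4: { [C → x - .] }  — reduce
  I5: { [C → n n . S], [S → . + n x] }  — shift
  I6: { [S → + . n x] }  — shift
  I7: { [C → n n S .] }  — reduce
  I8: { [S → + n . x] }  — shift
  I9: { [S → + n x .] }  — reduce

No state contains more than one complete item.

Answer: No reduce-reduce conflicts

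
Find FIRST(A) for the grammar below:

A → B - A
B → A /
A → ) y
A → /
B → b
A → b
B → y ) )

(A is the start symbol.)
To compute FIRST(A), examine every production with A on the left-hand side, reading each right-hand side left to right until a non-nullable symbol is reached.

FIRST sets of the other non-terminals involved (by the same procedure, iterated to a fixed point):
  FIRST(B) = { ')', '/', 'b', 'y' }

From A → B - A:
  - B is a non-terminal: add FIRST(B) \ {ε} = { ')', '/', 'b', 'y' }
    B is not nullable, so stop
From A → ) y:
  - ')' is a terminal: add ')' and stop
From A → /:
  - '/' is a terminal: add '/' and stop
From A → b:
  - b is a terminal: add 'b' and stop

Collecting: FIRST(A) = { ')', '/', 'b', 'y' }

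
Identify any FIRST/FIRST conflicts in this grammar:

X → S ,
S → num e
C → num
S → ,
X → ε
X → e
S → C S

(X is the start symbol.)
Yes. S → num e / S → C S on { 'num' }

A FIRST/FIRST conflict occurs when two productions N → α and N → β for the same non-terminal have FIRST(α) ∩ FIRST(β) ≠ ∅ (with ε ∈ FIRST of a nullable right-hand side, so two nullable alternatives also conflict).

FIRST sets of the non-terminals at (or reachable through a nullable prefix from) the front of some alternative:
  FIRST(S) = { ',', 'num' }
  FIRST(C) = { 'num' }

Productions for X:
  X → S ,: FIRST = { ',', 'num' }
  X → ε: FIRST = { ε }
  X → e: FIRST = { 'e' }
Productions for S:
  S → num e: FIRST = { 'num' }
  S → ,: FIRST = { ',' }
  S → C S: FIRST = { 'num' }
C has only one production, so no FIRST/FIRST conflict is possible there.

Conflict for S: S → num e and S → C S
  Overlap: { 'num' }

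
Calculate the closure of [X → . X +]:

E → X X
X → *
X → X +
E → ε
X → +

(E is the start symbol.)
To compute CLOSURE, for each item [A → α.Bβ] where B is a non-terminal, add [B → .γ] for all productions B → γ; repeat for the newly added items until nothing changes.

Start with: [X → . X +]
  [X → . X +] has the dot before X: add [X → . *], [X → . +]
No further items can be added.

CLOSURE = { [X → . *], [X → . +], [X → . X +] }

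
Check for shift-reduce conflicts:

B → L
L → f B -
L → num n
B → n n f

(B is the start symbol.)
A shift-reduce conflict occurs when an LR(0) state has both:
  - a complete (reduce) item [A → α .] (dot at the end), and
  - a shift item [B → β . c γ] (dot before a terminal).

Augment with B' → B and build the canonical LR(0) collection (I0 = CLOSURE({[B' → . B]}), then GOTO on every symbol after a dot until no new states appear). It has 11 states:
  I0: { [B → . L], [B → . n n f], [B' → . B], [L → . f B -], [L → . num n] }  — shift
  I1: { [B' → B .] }  — accept
  I2: { [B → L .] }  — reduce
  I3: { [B → . L], [B → . n n f], [L → . f B -], [L → . num n], [L → f . B -] }  — shift
  I4: { [B → n . n f] }  — shift
  I5: { [L → num . n] }  — shift
  I6: { [L → num n .] }  — reduce
  I7: { [B → n n . f] }  — shift
  I8: { [B → n n f .] }  — reduce
  I9: { [L → f B . -] }  — shift
  I10: { [L → f B - .] }  — reduce

No state contains both a complete item and a shift item.

Answer: No shift-reduce conflicts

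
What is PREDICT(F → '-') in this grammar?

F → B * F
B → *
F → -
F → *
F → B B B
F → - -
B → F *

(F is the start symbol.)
{ '-' }

PREDICT(F → '-') = (FIRST(RHS) \ {ε}) ∪ (FOLLOW(F) if ε ∈ FIRST(RHS), i.e. RHS ⇒* ε)
FIRST('-') = { '-' }
ε ∉ FIRST('-'), so FOLLOW(F) is not added.
PREDICT(F → '-') = { '-' }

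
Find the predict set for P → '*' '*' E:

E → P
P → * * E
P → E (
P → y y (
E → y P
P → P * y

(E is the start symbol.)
PREDICT(P → '*' '*' E) = (FIRST(RHS) \ {ε}) ∪ (FOLLOW(P) if ε ∈ FIRST(RHS), i.e. RHS ⇒* ε)
FIRST('*' '*' E) = { '*' }
ε ∉ FIRST('*' '*' E), so FOLLOW(P) is not added.
PREDICT(P → '*' '*' E) = { '*' }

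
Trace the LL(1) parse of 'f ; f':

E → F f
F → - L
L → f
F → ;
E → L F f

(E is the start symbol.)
LL(1) parsing maintains a stack (initially the start symbol over $) and the input. At each step: if the stack top is a terminal, match it against the current input token; if it is a non-terminal N, replace it with the RHS of M[N, lookahead] (the unique production whose predict set contains the lookahead).

Stack is shown with the top on the left.

Stack    Input    Action
------------------------
E $      f ; f $  output E → L F f
L F f $  f ; f $  output L → f
f F f $  f ; f $  match 'f'
F f $    ; f $    output F → ;
; f $    ; f $    match ';'
f $      f $      match 'f'
$        $        accept

The string is accepted.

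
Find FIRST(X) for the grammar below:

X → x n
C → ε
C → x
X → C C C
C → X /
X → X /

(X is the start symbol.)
{ '/', 'x', ε }

FIRST sets of the other non-terminals involved (by the same procedure, iterated to a fixed point):
  FIRST(C) = { '/', 'x', ε }

From X → x n:
  - x is a terminal: add 'x' and stop
From X → C C C:
  - C is a non-terminal: add FIRST(C) \ {ε} = { '/', 'x' }
    C is nullable, so continue to the next symbol
  - C is a non-terminal: add FIRST(C) \ {ε} = { '/', 'x' }
    C is nullable, so continue to the next symbol
  - C is a non-terminal: add FIRST(C) \ {ε} = { '/', 'x' }
    C is nullable and nothing follows, so the whole right-hand side can vanish: ε ∈ FIRST(X)
From X → X /:
  - X is the symbol being defined: contributes nothing new
    X is nullable, so continue to the next symbol
  - '/' is a terminal: add '/' and stop

Collecting: FIRST(X) = { '/', 'x', ε }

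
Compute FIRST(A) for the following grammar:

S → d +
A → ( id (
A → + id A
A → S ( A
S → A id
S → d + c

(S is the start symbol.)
FIRST sets of the other non-terminals involved (by the same procedure, iterated to a fixed point):
  FIRST(S) = { '(', '+', 'd' }

From A → ( id (:
  - '(' is a terminal: add '(' and stop
From A → + id A:
  - '+' is a terminal: add '+' and stop
From A → S ( A:
  - S is a non-terminal: add FIRST(S) \ {ε} = { '(', '+', 'd' }
    S is not nullable, so stop

Collecting: FIRST(A) = { '(', '+', 'd' }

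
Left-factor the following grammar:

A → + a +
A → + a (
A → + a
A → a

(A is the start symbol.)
Left-factoring transforms A → αβ₁ | αβ₂ into A → αA' and A' → β₁ | β₂
(α is the longest common prefix among the alternatives). Repeat until
no nonterminal has two alternatives with a common prefix.

Round 1: A has alternatives sharing prefix '+ a'. Introduce A': A → + a A'
  Add: A' → +
  Add: A' → (
  Add: A' → ε

No remaining common prefixes — done.

Resulting grammar:
A → + a A'
A' → +
A' → (
A' → ε
A → a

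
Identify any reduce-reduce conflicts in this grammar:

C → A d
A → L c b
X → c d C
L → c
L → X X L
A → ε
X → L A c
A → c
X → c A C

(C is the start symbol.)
A reduce-reduce conflict occurs when an LR(0) state has two complete items [A → α .] and [B → β .] — both call for a reduction, and with no lookahead the parser cannot choose between them.

Augment with C' → C and build the canonical LR(0) collection (I0 = CLOSURE({[C' → . C]}), then GOTO on every symbol after a dot until no new states appear). It has 19 states:
  I0: { [A → . L c b], [A → . c], [A → .], [C → . A d], [C' → . C], [L → . X X L], [L → . c], [X → . L A c], [X → . c A C], [X → . c d C] }  — shift, reduce
  I1: { [C → A . d] }  — shift
  I2: { [C' → C .] }  — accept
  I3: { [A → . L c b], [A → . c], [A → .], [A → L . c b], [L → . X X L], [L → . c], [X → . L A c], [X → . c A C], [X → . c d C], [X → L . A c] }  — shift, reduce
  I4: { [L → . X X L], [L → . c], [L → X . X L], [X → . L A c], [X → . c A C], [X → . c d C] }  — shift
  I5: { [A → . L c b], [A → . c], [A → .], [A → c .], [L → . X X L], [L → . c], [L → c .], [X → . L A c], [X → . c A C], [X → . c d C], [X → c . A C], [X → c . d C] }  — shift, 3 reduces
  I6: { [A → . L c b], [A → . c], [A → .], [C → . A d], [L → . X X L], [L → . c], [X → . L A c], [X → . c A C], [X → . c d C], [X → c A . C] }  — shift, reduce
  I7: { [A → . L c b], [A → . c], [A → .], [C → . A d], [L → . X X L], [L → . c], [X → . L A c], [X → . c A C], [X → . c d C], [X → c d . C] }  — shift, reduce
  I8: { [X → c d C .] }  — reduce
  I9: { [X → c A C .] }  — reduce
  I10: { [A → . L c b], [A → . c], [A → .], [L → . X X L], [L → . c], [X → . L A c], [X → . c A C], [X → . c d C], [X → L . A c] }  — shift, reduce
  I11: { [L → . X X L], [L → . c], [L → X . X L], [L → X X . L], [X → . L A c], [X → . c A C], [X → . c d C] }  — shift
  I12: { [A → . L c b], [A → . c], [A → .], [L → . X X L], [L → . c], [L → c .], [X → . L A c], [X → . c A C], [X → . c d C], [X → c . A C], [X → c . d C] }  — shift, 2 reduces
  I13: { [A → . L c b], [A → . c], [A → .], [L → . X X L], [L → . c], [L → X X L .], [X → . L A c], [X → . c A C], [X → . c d C], [X → L . A c] }  — shift, 2 reduces
  I14: { [X → L A . c] }  — shift
  I15: { [X → L A c .] }  — reduce
  I16: { [A → . L c b], [A → . c], [A → .], [A → L c . b], [A → c .], [L → . X X L], [L → . c], [L → c .], [X → . L A c], [X → . c A C], [X → . c d C], [X → c . A C], [X → c . d C] }  — shift, 3 reduces
  I17: { [A → L c b .] }  — reduce
  I18: { [C → A d .] }  — reduce

I5 contains complete items [A → .], [A → c .], [L → c .] — reduce-reduce conflict.
I12 contains complete items [A → .], [L → c .] — reduce-reduce conflict.
I13 contains complete items [A → .], [L → X X L .] — reduce-reduce conflict.
I16 contains complete items [A → .], [A → c .], [L → c .] — reduce-reduce conflict.

Answer: Yes — I5: [A → .] vs [A → c .]; I12: [A → .] vs [L → c .]; I13: [A → .] vs [L → X X L .]; I16: [A → .] vs [A → c .]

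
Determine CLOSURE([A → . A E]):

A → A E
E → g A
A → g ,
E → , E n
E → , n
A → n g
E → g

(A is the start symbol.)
{ [A → . A E], [A → . g ,], [A → . n g] }

To compute CLOSURE, for each item [A → α.Bβ] where B is a non-terminal, add [B → .γ] for all productions B → γ; repeat for the newly added items until nothing changes.

Start with: [A → . A E]
  [A → . A E] has the dot before A: add [A → . g ,], [A → . n g]
No further items can be added.

CLOSURE = { [A → . A E], [A → . g ,], [A → . n g] }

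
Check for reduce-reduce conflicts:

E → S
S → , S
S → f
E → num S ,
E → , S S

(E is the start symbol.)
No reduce-reduce conflicts

Augment with E' → E and build the canonical LR(0) collection (I0 = CLOSURE({[E' → . E]}), then GOTO on every symbol after a dot until no new states appear). It has 12 states:
  I0: { [E → . , S S], [E → . S], [E → . num S ,], [E' → . E], [S → . , S], [S → . f] }  — shift
  I1: { [E → , . S S], [S → , . S], [S → . , S], [S → . f] }  — shift
  I2: { [E' → E .] }  — accept
  I3: { [E → S .] }  — reduce
  I4: { [S → f .] }  — reduce
  I5: { [E → num . S ,], [S → . , S], [S → . f] }  — shift
  I6: { [S → , . S], [S → . , S], [S → . f] }  — shift
  I7: { [E → num S . ,] }  — shift
  I8: { [E → num S , .] }  — reduce
  I9: { [S → , S .] }  — reduce
  I10: { [E → , S . S], [S → , S .], [S → . , S], [S → . f] }  — shift, reduce
  I11: { [E → , S S .] }  — reduce

No state contains more than one complete item.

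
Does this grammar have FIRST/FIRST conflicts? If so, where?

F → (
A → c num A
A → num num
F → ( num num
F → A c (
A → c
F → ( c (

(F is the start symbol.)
Yes. F → '(' / F → '(' num num on { '(' }; F → '(' / F → '(' c '(' on { '(' }; F → '(' num num / F → '(' c '(' on { '(' }; A → c num A / A → c on { 'c' }

A FIRST/FIRST conflict occurs when two productions N → α and N → β for the same non-terminal have FIRST(α) ∩ FIRST(β) ≠ ∅ (with ε ∈ FIRST of a nullable right-hand side, so two nullable alternatives also conflict).

FIRST sets of the non-terminals at (or reachable through a nullable prefix from) the front of some alternative:
  FIRST(A) = { 'c', 'num' }

Productions for F:
  F → (: FIRST = { '(' }
  F → ( num num: FIRST = { '(' }
  F → A c (: FIRST = { 'c', 'num' }
  F → ( c (: FIRST = { '(' }
Productions for A:
  A → c num A: FIRST = { 'c' }
  A → num num: FIRST = { 'num' }
  A → c: FIRST = { 'c' }

Conflict for F: F → ( and F → ( num num
  Overlap: { '(' }
Conflict for F: F → ( and F → ( c (
  Overlap: { '(' }
Conflict for F: F → ( num num and F → ( c (
  Overlap: { '(' }
Conflict for A: A → c num A and A → c
  Overlap: { 'c' }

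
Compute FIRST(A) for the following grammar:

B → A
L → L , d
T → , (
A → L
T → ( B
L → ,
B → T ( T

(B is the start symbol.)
To compute FIRST(A), examine every production with A on the left-hand side, reading each right-hand side left to right until a non-nullable symbol is reached.

FIRST sets of the other non-terminals involved (by the same procedure, iterated to a fixed point):
  FIRST(L) = { ',' }

From A → L:
  - L is a non-terminal: add FIRST(L) \ {ε} = { ',' }
    L is not nullable, so stop

Collecting: FIRST(A) = { ',' }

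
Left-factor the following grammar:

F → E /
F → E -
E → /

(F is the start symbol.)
Left-factoring transforms A → αβ₁ | αβ₂ into A → αA' and A' → β₁ | β₂
(α is the longest common prefix among the alternatives). Repeat until
no nonterminal has two alternatives with a common prefix.

Round 1: F has alternatives sharing prefix 'E'. Introduce F': F → E F'
  Add: F' → /
  Add: F' → -

No remaining common prefixes — done.

Resulting grammar:
F → E F'
F' → /
F' → -
E → /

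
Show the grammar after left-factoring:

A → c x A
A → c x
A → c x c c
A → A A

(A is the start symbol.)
Left-factoring transforms A → αβ₁ | αβ₂ into A → αA' and A' → β₁ | β₂
(α is the longest common prefix among the alternatives). Repeat until
no nonterminal has two alternatives with a common prefix.

Round 1: A has alternatives sharing prefix 'c x'. Introduce A': A → c x A'
  Add: A' → A
  Add: A' → ε
  Add: A' → c c

No remaining common prefixes — done.

Resulting grammar:
A → c x A'
A' → A
A' → ε
A' → c c
A → A A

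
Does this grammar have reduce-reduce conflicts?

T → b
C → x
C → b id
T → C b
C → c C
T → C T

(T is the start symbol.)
A reduce-reduce conflict occurs when an LR(0) state has two complete items [A → α .] and [B → β .] — both call for a reduction, and with no lookahead the parser cannot choose between them.

Augment with T' → T and build the canonical LR(0) collection (I0 = CLOSURE({[T' → . T]}), then GOTO on every symbol after a dot until no new states appear). It has 11 states:
  I0: { [C → . b id], [C → . c C], [C → . x], [T → . C T], [T → . C b], [T → . b], [T' → . T] }  — shift
  I1: { [C → . b id], [C → . c C], [C → . x], [T → . C T], [T → . C b], [T → . b], [T → C . T], [T → C . b] }  — shift
  I2: { [T' → T .] }  — accept
  I3: { [C → b . id], [T → b .] }  — shift, reduce
  I4: { [C → . b id], [C → . c C], [C → . x], [C → c . C] }  — shift
  I5: { [C → x .] }  — reduce
  I6: { [C → c C .] }  — reduce
  I7: { [C → b . id] }  — shift
  I8: { [C → b id .] }  — reduce
  I9: { [T → C T .] }  — reduce
  I10: { [C → b . id], [T → C b .], [T → b .] }  — shift, 2 reduces

I10 contains complete items [T → C b .], [T → b .] — reduce-reduce conflict.

Answer: Yes — I10: [T → C b .] vs [T → b .]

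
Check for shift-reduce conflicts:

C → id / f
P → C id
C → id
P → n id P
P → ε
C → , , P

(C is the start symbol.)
Augment with C' → C and build the canonical LR(0) collection (I0 = CLOSURE({[C' → . C]}), then GOTO on every symbol after a dot until no new states appear). It has 13 states:
  I0: { [C → . , , P], [C → . id / f], [C → . id], [C' → . C] }  — shift
  I1: { [C → , . , P] }  — shift
  I2: { [C' → C .] }  — accept
  I3: { [C → id . / f], [C → id .] }  — shift, reduce
  I4: { [C → id / . f] }  — shift
  I5: { [C → id / f .] }  — reduce
  I6: { [C → , , . P], [C → . , , P], [C → . id / f], [C → . id], [P → . C id], [P → . n id P], [P → .] }  — shift, reduce
  I7: { [P → C . id] }  — shift
  I8: { [C → , , P .] }  — reduce
  I9: { [P → n . id P] }  — shift
  I10: { [C → . , , P], [C → . id / f], [C → . id], [P → . C id], [P → . n id P], [P → .], [P → n id . P] }  — shift, reduce
  I11: { [P → n id P .] }  — reduce
  I12: { [P → C id .] }  — reduce

I3 contains reduce item [C → id .] and shift item [C → id . / f] — shift-reduce conflict.
I6 contains reduce item [P → .] and shift items [C → . , , P], [C → . id], [C → . id / f], [P → . n id P] — shift-reduce conflict.
I10 contains reduce item [P → .] and shift items [C → . , , P], [C → . id], [C → . id / f], [P → . n id P] — shift-reduce conflict.

Answer: Yes — I3: [C → id .] vs [C → id . / f]; I6: [P → .] vs [C → . , , P]; I10: [P → .] vs [C → . , , P]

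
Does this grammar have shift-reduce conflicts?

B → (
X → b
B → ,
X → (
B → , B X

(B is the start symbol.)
A shift-reduce conflict occurs when an LR(0) state has both:
  - a complete (reduce) item [A → α .] (dot at the end), and
  - a shift item [B → β . c γ] (dot before a terminal).

Augment with B' → B and build the canonical LR(0) collection (I0 = CLOSURE({[B' → . B]}), then GOTO on every symbol after a dot until no new states appear). It has 8 states:
  I0: { [B → . (], [B → . , B X], [B → . ,], [B' → . B] }  — shift
  I1: { [B → ( .] }  — reduce
  I2: { [B → , . B X], [B → , .], [B → . (], [B → . , B X], [B → . ,] }  — shift, reduce
  I3: { [B' → B .] }  — accept
  I4: { [B → , B . X], [X → . (], [X → . b] }  — shift
  I5: { [X → ( .] }  — reduce
  I6: { [B → , B X .] }  — reduce
  I7: { [X → b .] }  — reduce

I2 contains reduce item [B → , .] and shift items [B → . (], [B → . ,], [B → . , B X] — shift-reduce conflict.

Answer: Yes — I2: [B → , .] vs [B → . (]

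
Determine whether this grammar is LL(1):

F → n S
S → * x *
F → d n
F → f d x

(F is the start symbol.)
For F:
  PREDICT(F → n S) = { 'n' }
  PREDICT(F → d n) = { 'd' }
  PREDICT(F → f d x) = { 'f' }
S has a single production, so nothing to check there.

All predict sets are disjoint. The grammar IS LL(1).

Answer: Yes, the grammar is LL(1).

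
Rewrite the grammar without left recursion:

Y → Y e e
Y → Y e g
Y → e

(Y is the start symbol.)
Y → e Y'
Y' → e e Y'
Y' → e g Y'
Y' → ε

Y is directly left-recursive. The standard transformation for
  A → A α₁ | ... | A α_m | β₁ | ... | β_n
is
  A  → β₁ A' | ... | β_n A'
  A' → α₁ A' | ... | α_m A' | ε

Y → e becomes Y → e Y'
Y → Y e e becomes Y' → e e Y'
Y → Y e g becomes Y' → e g Y'
Add Y' → ε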